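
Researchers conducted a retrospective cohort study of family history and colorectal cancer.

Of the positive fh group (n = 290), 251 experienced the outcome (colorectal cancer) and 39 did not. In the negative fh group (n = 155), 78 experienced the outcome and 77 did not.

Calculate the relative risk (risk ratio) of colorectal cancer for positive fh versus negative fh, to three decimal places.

From the description: a = 251, b = 39, c = 78, d = 77.
Risk in exposed = 251/290 = 0.86552; risk in unexposed = 78/155 = 0.50323.
RR = 0.86552 / 0.50323 = 1.71994
The risk among the exposed is 1.72 times that among the unexposed.

1.720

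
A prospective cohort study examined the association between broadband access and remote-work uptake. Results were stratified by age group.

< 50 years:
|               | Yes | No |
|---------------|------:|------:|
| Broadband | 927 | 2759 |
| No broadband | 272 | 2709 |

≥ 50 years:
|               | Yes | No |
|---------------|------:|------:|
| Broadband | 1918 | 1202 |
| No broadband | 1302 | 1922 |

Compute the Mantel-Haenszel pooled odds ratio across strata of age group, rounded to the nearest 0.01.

2.67

OR_MH = Σ(aᵢdᵢ/nᵢ) / Σ(bᵢcᵢ/nᵢ), where nᵢ is the stratum total.
Stratum 1 (< 50 years): n = 6667; a·d/n = 927·2709/6667 = 376.6676; b·c/n = 2759·272/6667 = 112.5616
Stratum 2 (≥ 50 years): n = 6344; a·d/n = 1918·1922/6344 = 581.0839; b·c/n = 1202·1302/6344 = 246.6904
OR_MH = (376.6676 + 581.0839) / (112.5616 + 246.6904) = 957.7515 / 359.2520 = 2.66596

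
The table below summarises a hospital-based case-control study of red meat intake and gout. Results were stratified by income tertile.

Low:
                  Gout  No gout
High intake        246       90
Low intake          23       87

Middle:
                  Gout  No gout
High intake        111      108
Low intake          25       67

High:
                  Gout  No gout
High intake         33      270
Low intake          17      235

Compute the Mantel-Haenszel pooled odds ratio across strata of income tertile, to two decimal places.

3.98

OR_MH = Σ(aᵢdᵢ/nᵢ) / Σ(bᵢcᵢ/nᵢ), where nᵢ is the stratum total.
Stratum 1 (Low): n = 446; a·d/n = 246·87/446 = 47.9865; b·c/n = 90·23/446 = 4.6413
Stratum 2 (Middle): n = 311; a·d/n = 111·67/311 = 23.9132; b·c/n = 108·25/311 = 8.6817
Stratum 3 (High): n = 555; a·d/n = 33·235/555 = 13.9730; b·c/n = 270·17/555 = 8.2703
OR_MH = (47.9865 + 23.9132 + 13.9730) / (4.6413 + 8.6817 + 8.2703) = 85.8727 / 21.5932 = 3.97684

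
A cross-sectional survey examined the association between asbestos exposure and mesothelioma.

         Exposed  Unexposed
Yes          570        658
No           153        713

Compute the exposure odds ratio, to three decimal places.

Reading the table with exposure as columns: a = 570 (Exposed, case), b = 153 (Exposed, non-case), c = 658 (Unexposed, case), d = 713.
OR = (a·d)/(b·c) = (570 × 713) / (153 × 658) = 406410 / 100674 = 4.03689
The odds of mesothelioma are about 4.04 times as high in the exposed group.

4.037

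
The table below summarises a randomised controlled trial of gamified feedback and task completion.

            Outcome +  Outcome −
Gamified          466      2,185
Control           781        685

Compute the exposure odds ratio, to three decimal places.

Cells: a = 466, b = 2185, c = 781, d = 685.
OR = (a·d)/(b·c) = (466 × 685) / (2185 × 781) = 319210 / 1706485 = 0.18706
Exposure is associated with lower odds of task completion (OR = 0.19 < 1).

0.187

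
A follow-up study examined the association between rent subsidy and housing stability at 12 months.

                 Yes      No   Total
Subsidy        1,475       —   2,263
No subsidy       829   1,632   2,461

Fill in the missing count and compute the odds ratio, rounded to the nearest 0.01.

The missing cell is in the exposed row: 2263 − 1475 = 788.
So a = 1475, b = 788, c = 829, d = 1632.
OR = (a·d)/(b·c) = (1475 × 1632) / (788 × 829) = 2407200 / 653252 = 3.68495

3.68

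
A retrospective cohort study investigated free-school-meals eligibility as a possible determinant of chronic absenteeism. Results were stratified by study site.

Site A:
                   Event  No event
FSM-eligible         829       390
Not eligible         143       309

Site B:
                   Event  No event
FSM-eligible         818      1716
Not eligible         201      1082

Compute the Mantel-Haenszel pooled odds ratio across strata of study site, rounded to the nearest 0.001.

OR_MH = Σ(aᵢdᵢ/nᵢ) / Σ(bᵢcᵢ/nᵢ), where nᵢ is the stratum total.
Stratum 1 (Site A): n = 1671; a·d/n = 829·309/1671 = 153.2980; b·c/n = 390·143/1671 = 33.3752
Stratum 2 (Site B): n = 3817; a·d/n = 818·1082/3817 = 231.8774; b·c/n = 1716·201/3817 = 90.3631
OR_MH = (153.2980 + 231.8774) / (33.3752 + 90.3631) = 385.1754 / 123.7383 = 3.11282

3.113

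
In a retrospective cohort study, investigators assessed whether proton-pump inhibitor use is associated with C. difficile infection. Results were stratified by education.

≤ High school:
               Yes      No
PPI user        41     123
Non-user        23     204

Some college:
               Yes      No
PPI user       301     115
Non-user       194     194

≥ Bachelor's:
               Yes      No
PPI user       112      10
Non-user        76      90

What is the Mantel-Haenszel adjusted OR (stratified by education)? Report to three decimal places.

3.429

OR_MH = Σ(aᵢdᵢ/nᵢ) / Σ(bᵢcᵢ/nᵢ), where nᵢ is the stratum total.
Stratum 1 (≤ High school): n = 391; a·d/n = 41·204/391 = 21.3913; b·c/n = 123·23/391 = 7.2353
Stratum 2 (Some college): n = 804; a·d/n = 301·194/804 = 72.6294; b·c/n = 115·194/804 = 27.7488
Stratum 3 (≥ Bachelor's): n = 288; a·d/n = 112·90/288 = 35.0000; b·c/n = 10·76/288 = 2.6389
OR_MH = (21.3913 + 72.6294 + 35.0000) / (7.2353 + 27.7488 + 2.6389) = 129.0207 / 37.6229 = 3.42931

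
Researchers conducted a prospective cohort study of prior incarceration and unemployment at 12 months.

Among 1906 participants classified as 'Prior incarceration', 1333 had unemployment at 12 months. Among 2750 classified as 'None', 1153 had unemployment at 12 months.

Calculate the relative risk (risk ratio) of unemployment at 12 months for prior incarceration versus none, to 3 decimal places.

1.668

From the description: a = 1333, b = 573, c = 1153, d = 1597.
Risk in exposed = 1333/1906 = 0.69937; risk in unexposed = 1153/2750 = 0.41927.
RR = 0.69937 / 0.41927 = 1.66806
The risk among the exposed is 1.67 times that among the unexposed.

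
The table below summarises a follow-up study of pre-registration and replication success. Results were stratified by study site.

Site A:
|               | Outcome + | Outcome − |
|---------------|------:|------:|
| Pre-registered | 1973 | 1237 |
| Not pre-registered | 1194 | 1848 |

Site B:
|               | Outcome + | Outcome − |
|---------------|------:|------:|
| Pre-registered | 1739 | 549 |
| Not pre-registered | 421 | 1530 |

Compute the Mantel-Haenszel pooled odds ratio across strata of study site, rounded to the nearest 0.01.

4.16

OR_MH = Σ(aᵢdᵢ/nᵢ) / Σ(bᵢcᵢ/nᵢ), where nᵢ is the stratum total.
Stratum 1 (Site A): n = 6252; a·d/n = 1973·1848/6252 = 583.1900; b·c/n = 1237·1194/6252 = 236.2409
Stratum 2 (Site B): n = 4239; a·d/n = 1739·1530/4239 = 627.6645; b·c/n = 549·421/4239 = 54.5244
OR_MH = (583.1900 + 627.6645) / (236.2409 + 54.5244) = 1210.8546 / 290.7653 = 4.16437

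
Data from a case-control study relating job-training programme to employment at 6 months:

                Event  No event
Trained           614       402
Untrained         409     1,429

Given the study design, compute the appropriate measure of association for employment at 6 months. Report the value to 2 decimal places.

Cells: a = 614, b = 402, c = 409, d = 1429.
This is a case-control study: participants were sampled on outcome status, so risks in the source population cannot be estimated directly — relative risk is not valid here. The odds ratio is the appropriate measure.
OR = (a·d)/(b·c) = (614 × 1429) / (402 × 409) = 877406 / 164418 = 5.33644

5.34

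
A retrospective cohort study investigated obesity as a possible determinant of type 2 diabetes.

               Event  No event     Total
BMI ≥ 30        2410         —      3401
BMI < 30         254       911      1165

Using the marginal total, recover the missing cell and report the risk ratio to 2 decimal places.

3.25

The missing cell is in the exposed row: 3401 − 2410 = 991.
So a = 2410, b = 991, c = 254, d = 911.
RR = [a/(a+b)] / [c/(c+d)] = (2410/3401) / (254/1165) = 0.70862/0.21803 = 3.25014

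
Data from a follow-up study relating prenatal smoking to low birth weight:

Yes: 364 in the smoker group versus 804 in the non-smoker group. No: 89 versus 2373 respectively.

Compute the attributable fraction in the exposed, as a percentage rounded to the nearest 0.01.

68.51

From the description: a = 364, b = 89, c = 804, d = 2373.
Risk in exposed = 364/453 = 0.80353; risk in unexposed = 804/3177 = 0.25307.
RR = 0.80353/0.25307 = 3.17515
AR% = (RR − 1)/RR × 100 = (3.17515 − 1)/3.17515 × 100 = 68.5054%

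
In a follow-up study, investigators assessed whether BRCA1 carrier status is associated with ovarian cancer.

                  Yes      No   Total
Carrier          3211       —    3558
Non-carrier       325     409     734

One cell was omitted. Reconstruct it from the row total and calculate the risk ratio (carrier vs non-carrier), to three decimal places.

2.038

The missing cell is in the exposed row: 3558 − 3211 = 347.
So a = 3211, b = 347, c = 325, d = 409.
RR = [a/(a+b)] / [c/(c+d)] = (3211/3558) / (325/734) = 0.90247/0.44278 = 2.03820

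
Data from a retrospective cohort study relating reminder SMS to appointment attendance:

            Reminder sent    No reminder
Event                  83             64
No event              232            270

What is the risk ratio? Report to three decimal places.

1.375

Reading the table with exposure as columns: a = 83 (Reminder sent, case), b = 232 (Reminder sent, non-case), c = 64 (No reminder, case), d = 270.
Risk in exposed = 83/315 = 0.26349; risk in unexposed = 64/334 = 0.19162.
RR = 0.26349 / 0.19162 = 1.37510
The risk among the exposed is 1.38 times that among the unexposed.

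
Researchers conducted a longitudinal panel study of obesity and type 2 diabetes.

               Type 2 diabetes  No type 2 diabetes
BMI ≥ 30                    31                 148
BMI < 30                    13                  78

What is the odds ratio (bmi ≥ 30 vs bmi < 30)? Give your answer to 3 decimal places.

Cells: a = 31, b = 148, c = 13, d = 78.
OR = (a·d)/(b·c) = (31 × 78) / (148 × 13) = 2418 / 1924 = 1.25676
The odds of type 2 diabetes are about 1.26 times as high in the bmi ≥ 30 group.

1.257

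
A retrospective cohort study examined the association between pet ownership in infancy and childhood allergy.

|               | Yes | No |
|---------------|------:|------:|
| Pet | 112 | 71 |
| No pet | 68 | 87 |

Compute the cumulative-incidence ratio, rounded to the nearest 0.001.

1.395

Cells: a = 112, b = 71, c = 68, d = 87.
Risk in exposed = 112/183 = 0.61202; risk in unexposed = 68/155 = 0.43871.
RR = 0.61202 / 0.43871 = 1.39505
The risk among the exposed is 1.40 times that among the unexposed.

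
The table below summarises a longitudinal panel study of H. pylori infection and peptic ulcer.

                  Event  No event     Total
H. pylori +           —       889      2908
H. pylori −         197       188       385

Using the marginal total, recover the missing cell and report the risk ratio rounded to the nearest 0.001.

The missing cell is in the exposed row: 2908 − 889 = 2019.
So a = 2019, b = 889, c = 197, d = 188.
RR = [a/(a+b)] / [c/(c+d)] = (2019/2908) / (197/385) = 0.69429/0.51169 = 1.35686

1.357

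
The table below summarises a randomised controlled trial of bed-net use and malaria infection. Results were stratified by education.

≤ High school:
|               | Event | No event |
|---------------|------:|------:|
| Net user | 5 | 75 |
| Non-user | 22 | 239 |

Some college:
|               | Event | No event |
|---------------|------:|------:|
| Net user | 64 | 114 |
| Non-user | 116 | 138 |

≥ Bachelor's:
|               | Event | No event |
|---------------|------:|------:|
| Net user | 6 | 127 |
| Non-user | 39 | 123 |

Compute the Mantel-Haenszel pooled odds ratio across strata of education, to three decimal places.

0.506

OR_MH = Σ(aᵢdᵢ/nᵢ) / Σ(bᵢcᵢ/nᵢ), where nᵢ is the stratum total.
Stratum 1 (≤ High school): n = 341; a·d/n = 5·239/341 = 3.5044; b·c/n = 75·22/341 = 4.8387
Stratum 2 (Some college): n = 432; a·d/n = 64·138/432 = 20.4444; b·c/n = 114·116/432 = 30.6111
Stratum 3 (≥ Bachelor's): n = 295; a·d/n = 6·123/295 = 2.5017; b·c/n = 127·39/295 = 16.7898
OR_MH = (3.5044 + 20.4444 + 2.5017) / (4.8387 + 30.6111 + 16.7898) = 26.4505 / 52.2397 = 0.50633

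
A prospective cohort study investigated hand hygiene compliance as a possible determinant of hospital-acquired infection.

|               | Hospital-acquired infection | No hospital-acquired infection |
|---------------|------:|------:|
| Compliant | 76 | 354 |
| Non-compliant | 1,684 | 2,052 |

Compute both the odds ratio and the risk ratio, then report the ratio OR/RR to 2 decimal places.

0.67

Cells: a = 76, b = 354, c = 1684, d = 2052.
OR = (76·2052)/(354·1684) = 155952/596136 = 0.26160
Risk in exposed = 76/430 = 0.17674; risk in unexposed = 1684/3736 = 0.45075; RR = 0.39211
OR/RR = 0.26160 / 0.39211 = 0.66717
The outcome is not rare, so the OR lies further from 1 than the RR.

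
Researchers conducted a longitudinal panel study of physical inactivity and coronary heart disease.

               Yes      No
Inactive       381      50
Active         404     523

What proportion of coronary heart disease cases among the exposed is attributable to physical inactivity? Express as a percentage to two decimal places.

50.70

Cells: a = 381, b = 50, c = 404, d = 523.
Risk in exposed = 381/431 = 0.88399; risk in unexposed = 404/927 = 0.43581.
RR = 0.88399/0.43581 = 2.02836
AR% = (RR − 1)/RR × 100 = (2.02836 − 1)/2.02836 × 100 = 50.6992%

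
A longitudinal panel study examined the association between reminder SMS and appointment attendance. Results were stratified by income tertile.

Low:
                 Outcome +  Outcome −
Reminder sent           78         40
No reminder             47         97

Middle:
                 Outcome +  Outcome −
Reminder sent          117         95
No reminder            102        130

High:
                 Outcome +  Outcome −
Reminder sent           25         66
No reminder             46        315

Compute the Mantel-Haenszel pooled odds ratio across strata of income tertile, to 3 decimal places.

2.255

OR_MH = Σ(aᵢdᵢ/nᵢ) / Σ(bᵢcᵢ/nᵢ), where nᵢ is the stratum total.
Stratum 1 (Low): n = 262; a·d/n = 78·97/262 = 28.8779; b·c/n = 40·47/262 = 7.1756
Stratum 2 (Middle): n = 444; a·d/n = 117·130/444 = 34.2568; b·c/n = 95·102/444 = 21.8243
Stratum 3 (High): n = 452; a·d/n = 25·315/452 = 17.4226; b·c/n = 66·46/452 = 6.7168
OR_MH = (28.8779 + 34.2568 + 17.4226) / (7.1756 + 21.8243 + 6.7168) = 80.5572 / 35.7167 = 2.25545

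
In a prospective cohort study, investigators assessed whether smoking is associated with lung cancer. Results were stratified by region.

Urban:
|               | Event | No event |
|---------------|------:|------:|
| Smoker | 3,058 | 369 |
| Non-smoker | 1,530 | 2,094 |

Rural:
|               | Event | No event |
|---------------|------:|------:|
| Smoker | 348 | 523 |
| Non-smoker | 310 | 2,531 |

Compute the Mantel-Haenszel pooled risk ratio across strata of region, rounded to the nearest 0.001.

RR_MH = Σ(aᵢ·n₀ᵢ/nᵢ) / Σ(cᵢ·n₁ᵢ/nᵢ), with n₁ᵢ = aᵢ+bᵢ (exposed), n₀ᵢ = cᵢ+dᵢ (unexposed), nᵢ = n₁ᵢ+n₀ᵢ.
Stratum 1 (Urban): n₁ = 3427, n₀ = 3624, n = 7051; a·n₀/n = 3058·3624/7051 = 1571.7192; c·n₁/n = 1530·3427/7051 = 743.6264
Stratum 2 (Rural): n₁ = 871, n₀ = 2841, n = 3712; a·n₀/n = 348·2841/3712 = 266.3438; c·n₁/n = 310·871/3712 = 72.7398
RR_MH = (1571.7192 + 266.3438) / (743.6264 + 72.7398) = 1838.0629 / 816.3662 = 2.25152

2.252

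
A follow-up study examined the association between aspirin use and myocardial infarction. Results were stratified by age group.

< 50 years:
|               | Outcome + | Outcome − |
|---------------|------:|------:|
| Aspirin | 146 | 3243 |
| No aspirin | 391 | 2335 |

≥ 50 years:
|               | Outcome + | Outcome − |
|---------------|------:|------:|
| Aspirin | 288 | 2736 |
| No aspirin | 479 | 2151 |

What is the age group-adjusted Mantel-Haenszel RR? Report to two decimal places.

0.42

RR_MH = Σ(aᵢ·n₀ᵢ/nᵢ) / Σ(cᵢ·n₁ᵢ/nᵢ), with n₁ᵢ = aᵢ+bᵢ (exposed), n₀ᵢ = cᵢ+dᵢ (unexposed), nᵢ = n₁ᵢ+n₀ᵢ.
Stratum 1 (< 50 years): n₁ = 3389, n₀ = 2726, n = 6115; a·n₀/n = 146·2726/6115 = 65.0852; c·n₁/n = 391·3389/6115 = 216.6965
Stratum 2 (≥ 50 years): n₁ = 3024, n₀ = 2630, n = 5654; a·n₀/n = 288·2630/5654 = 133.9653; c·n₁/n = 479·3024/5654 = 256.1896
RR_MH = (65.0852 + 133.9653) / (216.6965 + 256.1896) = 199.0505 / 472.8861 = 0.42093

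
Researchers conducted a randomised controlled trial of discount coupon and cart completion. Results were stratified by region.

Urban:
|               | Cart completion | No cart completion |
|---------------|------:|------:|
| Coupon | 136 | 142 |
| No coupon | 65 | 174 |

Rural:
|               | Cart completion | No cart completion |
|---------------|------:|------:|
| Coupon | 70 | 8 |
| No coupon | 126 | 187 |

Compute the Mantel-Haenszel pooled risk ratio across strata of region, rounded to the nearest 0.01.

1.98

RR_MH = Σ(aᵢ·n₀ᵢ/nᵢ) / Σ(cᵢ·n₁ᵢ/nᵢ), with n₁ᵢ = aᵢ+bᵢ (exposed), n₀ᵢ = cᵢ+dᵢ (unexposed), nᵢ = n₁ᵢ+n₀ᵢ.
Stratum 1 (Urban): n₁ = 278, n₀ = 239, n = 517; a·n₀/n = 136·239/517 = 62.8704; c·n₁/n = 65·278/517 = 34.9516
Stratum 2 (Rural): n₁ = 78, n₀ = 313, n = 391; a·n₀/n = 70·313/391 = 56.0358; c·n₁/n = 126·78/391 = 25.1355
RR_MH = (62.8704 + 56.0358) / (34.9516 + 25.1355) = 118.9062 / 60.0872 = 1.97889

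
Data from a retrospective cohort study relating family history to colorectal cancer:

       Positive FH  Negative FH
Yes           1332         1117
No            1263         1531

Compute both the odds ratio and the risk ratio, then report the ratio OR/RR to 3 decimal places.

1.188

Reading the table with exposure as columns: a = 1332 (Positive FH, case), b = 1263 (Positive FH, non-case), c = 1117 (Negative FH, case), d = 1531.
OR = (1332·1531)/(1263·1117) = 2039292/1410771 = 1.44552
Risk in exposed = 1332/2595 = 0.51329; risk in unexposed = 1117/2648 = 0.42183; RR = 1.21683
OR/RR = 1.44552 / 1.21683 = 1.18793
The outcome is not rare, so the OR lies further from 1 than the RR.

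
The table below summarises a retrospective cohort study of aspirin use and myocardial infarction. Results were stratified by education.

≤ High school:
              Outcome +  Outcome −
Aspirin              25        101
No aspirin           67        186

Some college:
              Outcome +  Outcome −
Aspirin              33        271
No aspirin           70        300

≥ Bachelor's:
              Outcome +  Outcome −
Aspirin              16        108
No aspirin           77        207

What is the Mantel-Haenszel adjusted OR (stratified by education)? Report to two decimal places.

0.53

OR_MH = Σ(aᵢdᵢ/nᵢ) / Σ(bᵢcᵢ/nᵢ), where nᵢ is the stratum total.
Stratum 1 (≤ High school): n = 379; a·d/n = 25·186/379 = 12.2691; b·c/n = 101·67/379 = 17.8549
Stratum 2 (Some college): n = 674; a·d/n = 33·300/674 = 14.6884; b·c/n = 271·70/674 = 28.1454
Stratum 3 (≥ Bachelor's): n = 408; a·d/n = 16·207/408 = 8.1176; b·c/n = 108·77/408 = 20.3824
OR_MH = (12.2691 + 14.6884 + 8.1176) / (17.8549 + 28.1454 + 20.3824) = 35.0752 / 66.3826 = 0.52838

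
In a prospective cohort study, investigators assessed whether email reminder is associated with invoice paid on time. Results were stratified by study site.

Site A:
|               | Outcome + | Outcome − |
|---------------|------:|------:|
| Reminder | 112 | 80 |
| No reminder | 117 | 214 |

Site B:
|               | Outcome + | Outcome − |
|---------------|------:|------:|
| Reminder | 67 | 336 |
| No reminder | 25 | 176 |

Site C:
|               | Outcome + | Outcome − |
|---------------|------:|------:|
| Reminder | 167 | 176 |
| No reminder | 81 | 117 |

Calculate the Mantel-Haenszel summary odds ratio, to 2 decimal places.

1.74

OR_MH = Σ(aᵢdᵢ/nᵢ) / Σ(bᵢcᵢ/nᵢ), where nᵢ is the stratum total.
Stratum 1 (Site A): n = 523; a·d/n = 112·214/523 = 45.8279; b·c/n = 80·117/523 = 17.8967
Stratum 2 (Site B): n = 604; a·d/n = 67·176/604 = 19.5232; b·c/n = 336·25/604 = 13.9073
Stratum 3 (Site C): n = 541; a·d/n = 167·117/541 = 36.1165; b·c/n = 176·81/541 = 26.3512
OR_MH = (45.8279 + 19.5232 + 36.1165) / (17.8967 + 13.9073 + 26.3512) = 101.4675 / 58.1552 = 1.74477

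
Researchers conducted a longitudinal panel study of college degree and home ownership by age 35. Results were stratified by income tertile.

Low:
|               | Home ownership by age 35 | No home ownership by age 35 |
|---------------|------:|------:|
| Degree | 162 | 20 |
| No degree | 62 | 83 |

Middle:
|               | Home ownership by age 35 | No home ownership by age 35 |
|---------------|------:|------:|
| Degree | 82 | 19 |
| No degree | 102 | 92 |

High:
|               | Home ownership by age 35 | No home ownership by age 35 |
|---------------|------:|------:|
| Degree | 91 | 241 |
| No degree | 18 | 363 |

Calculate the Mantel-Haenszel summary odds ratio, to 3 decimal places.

OR_MH = Σ(aᵢdᵢ/nᵢ) / Σ(bᵢcᵢ/nᵢ), where nᵢ is the stratum total.
Stratum 1 (Low): n = 327; a·d/n = 162·83/327 = 41.1193; b·c/n = 20·62/327 = 3.7920
Stratum 2 (Middle): n = 295; a·d/n = 82·92/295 = 25.5729; b·c/n = 19·102/295 = 6.5695
Stratum 3 (High): n = 713; a·d/n = 91·363/713 = 46.3296; b·c/n = 241·18/713 = 6.0842
OR_MH = (41.1193 + 25.5729 + 46.3296) / (3.7920 + 6.5695 + 6.0842) = 113.0217 / 16.4457 = 6.87242

6.872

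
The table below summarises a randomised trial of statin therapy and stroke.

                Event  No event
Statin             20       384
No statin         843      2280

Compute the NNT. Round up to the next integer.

Risk in treated group = 20/404 = 0.04950; risk in control = 843/3123 = 0.26993.
Absolute risk reduction = 0.26993 − 0.04950 = 0.22043
NNT = 1 / ARR = 1 / 0.22043 = 4.537 → round up → 5

5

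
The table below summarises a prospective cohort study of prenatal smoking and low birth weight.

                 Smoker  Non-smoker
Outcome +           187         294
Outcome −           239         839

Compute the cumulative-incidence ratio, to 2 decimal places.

Reading the table with exposure as columns: a = 187 (Smoker, case), b = 239 (Smoker, non-case), c = 294 (Non-smoker, case), d = 839.
Risk in exposed = 187/426 = 0.43897; risk in unexposed = 294/1133 = 0.25949.
RR = 0.43897 / 0.25949 = 1.69167
The risk among the exposed is 1.69 times that among the unexposed.

1.69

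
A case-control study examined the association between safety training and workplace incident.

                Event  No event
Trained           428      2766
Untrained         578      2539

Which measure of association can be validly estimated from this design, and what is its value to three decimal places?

Cells: a = 428, b = 2766, c = 578, d = 2539.
This is a case-control study: participants were sampled on outcome status, so risks in the source population cannot be estimated directly — relative risk is not valid here. The odds ratio is the appropriate measure.
OR = (a·d)/(b·c) = (428 × 2539) / (2766 × 578) = 1086692 / 1598748 = 0.67971

0.680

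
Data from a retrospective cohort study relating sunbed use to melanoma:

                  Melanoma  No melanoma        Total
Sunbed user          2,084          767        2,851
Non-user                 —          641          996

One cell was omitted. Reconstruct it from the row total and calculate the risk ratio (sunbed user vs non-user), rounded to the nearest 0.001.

2.051

The missing cell is in the unexposed row: 996 − 641 = 355.
So a = 2084, b = 767, c = 355, d = 641.
RR = [a/(a+b)] / [c/(c+d)] = (2084/2851) / (355/996) = 0.73097/0.35643 = 2.05084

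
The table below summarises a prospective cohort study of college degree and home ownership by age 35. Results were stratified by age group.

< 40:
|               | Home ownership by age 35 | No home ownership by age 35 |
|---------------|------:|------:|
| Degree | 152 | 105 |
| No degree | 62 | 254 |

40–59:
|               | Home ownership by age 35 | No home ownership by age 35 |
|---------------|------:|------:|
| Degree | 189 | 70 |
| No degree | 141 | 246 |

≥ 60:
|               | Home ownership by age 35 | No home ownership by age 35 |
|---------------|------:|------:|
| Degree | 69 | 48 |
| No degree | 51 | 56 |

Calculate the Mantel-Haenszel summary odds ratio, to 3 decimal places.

4.168

OR_MH = Σ(aᵢdᵢ/nᵢ) / Σ(bᵢcᵢ/nᵢ), where nᵢ is the stratum total.
Stratum 1 (< 40): n = 573; a·d/n = 152·254/573 = 67.3787; b·c/n = 105·62/573 = 11.3613
Stratum 2 (40–59): n = 646; a·d/n = 189·246/646 = 71.9721; b·c/n = 70·141/646 = 15.2786
Stratum 3 (≥ 60): n = 224; a·d/n = 69·56/224 = 17.2500; b·c/n = 48·51/224 = 10.9286
OR_MH = (67.3787 + 71.9721 + 17.2500) / (11.3613 + 15.2786 + 10.9286) = 156.6008 / 37.5685 = 4.16841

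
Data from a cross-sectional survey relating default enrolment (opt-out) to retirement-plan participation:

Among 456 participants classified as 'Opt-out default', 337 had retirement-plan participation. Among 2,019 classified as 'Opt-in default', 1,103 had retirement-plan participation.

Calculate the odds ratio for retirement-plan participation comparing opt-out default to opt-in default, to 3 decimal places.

From the description: a = 337, b = 119, c = 1103, d = 916.
OR = (a·d)/(b·c) = (337 × 916) / (119 × 1103) = 308692 / 131257 = 2.35181
The odds of retirement-plan participation are about 2.35 times as high in the opt-out default group.

2.352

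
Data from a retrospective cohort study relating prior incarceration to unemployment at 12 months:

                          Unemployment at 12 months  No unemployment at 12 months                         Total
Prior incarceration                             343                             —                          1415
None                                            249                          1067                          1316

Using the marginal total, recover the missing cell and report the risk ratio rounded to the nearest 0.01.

The missing cell is in the exposed row: 1415 − 343 = 1072.
So a = 343, b = 1072, c = 249, d = 1067.
RR = [a/(a+b)] / [c/(c+d)] = (343/1415) / (249/1316) = 0.24240/0.18921 = 1.28113

1.28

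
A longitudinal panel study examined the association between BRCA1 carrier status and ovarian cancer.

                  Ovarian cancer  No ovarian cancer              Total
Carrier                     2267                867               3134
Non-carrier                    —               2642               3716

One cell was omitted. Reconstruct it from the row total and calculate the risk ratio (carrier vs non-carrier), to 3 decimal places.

The missing cell is in the unexposed row: 3716 − 2642 = 1074.
So a = 2267, b = 867, c = 1074, d = 2642.
RR = [a/(a+b)] / [c/(c+d)] = (2267/3134) / (1074/3716) = 0.72336/0.28902 = 2.50279

2.503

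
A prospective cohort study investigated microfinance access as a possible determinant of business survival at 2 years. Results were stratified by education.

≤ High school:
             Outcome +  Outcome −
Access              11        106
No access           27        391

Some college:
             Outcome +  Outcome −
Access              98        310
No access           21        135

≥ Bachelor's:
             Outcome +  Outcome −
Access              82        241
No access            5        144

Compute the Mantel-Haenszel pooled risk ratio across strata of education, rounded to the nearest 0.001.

RR_MH = Σ(aᵢ·n₀ᵢ/nᵢ) / Σ(cᵢ·n₁ᵢ/nᵢ), with n₁ᵢ = aᵢ+bᵢ (exposed), n₀ᵢ = cᵢ+dᵢ (unexposed), nᵢ = n₁ᵢ+n₀ᵢ.
Stratum 1 (≤ High school): n₁ = 117, n₀ = 418, n = 535; a·n₀/n = 11·418/535 = 8.5944; c·n₁/n = 27·117/535 = 5.9047
Stratum 2 (Some college): n₁ = 408, n₀ = 156, n = 564; a·n₀/n = 98·156/564 = 27.1064; c·n₁/n = 21·408/564 = 15.1915
Stratum 3 (≥ Bachelor's): n₁ = 323, n₀ = 149, n = 472; a·n₀/n = 82·149/472 = 25.8856; c·n₁/n = 5·323/472 = 3.4216
RR_MH = (8.5944 + 27.1064 + 25.8856) / (5.9047 + 15.1915 + 3.4216) = 61.5864 / 24.5178 = 2.51191

2.512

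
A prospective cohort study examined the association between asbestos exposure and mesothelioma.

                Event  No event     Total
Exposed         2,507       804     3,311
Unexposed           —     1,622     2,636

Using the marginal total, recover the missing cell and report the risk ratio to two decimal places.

1.97

The missing cell is in the unexposed row: 2636 − 1622 = 1014.
So a = 2507, b = 804, c = 1014, d = 1622.
RR = [a/(a+b)] / [c/(c+d)] = (2507/3311) / (1014/2636) = 0.75717/0.38467 = 1.96835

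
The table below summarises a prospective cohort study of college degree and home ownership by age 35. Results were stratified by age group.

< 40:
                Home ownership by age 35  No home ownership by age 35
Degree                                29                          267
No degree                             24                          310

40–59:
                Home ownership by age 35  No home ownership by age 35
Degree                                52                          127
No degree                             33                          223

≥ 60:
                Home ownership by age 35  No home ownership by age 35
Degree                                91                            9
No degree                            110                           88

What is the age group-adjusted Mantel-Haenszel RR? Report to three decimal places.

1.723

RR_MH = Σ(aᵢ·n₀ᵢ/nᵢ) / Σ(cᵢ·n₁ᵢ/nᵢ), with n₁ᵢ = aᵢ+bᵢ (exposed), n₀ᵢ = cᵢ+dᵢ (unexposed), nᵢ = n₁ᵢ+n₀ᵢ.
Stratum 1 (< 40): n₁ = 296, n₀ = 334, n = 630; a·n₀/n = 29·334/630 = 15.3746; c·n₁/n = 24·296/630 = 11.2762
Stratum 2 (40–59): n₁ = 179, n₀ = 256, n = 435; a·n₀/n = 52·256/435 = 30.6023; c·n₁/n = 33·179/435 = 13.5793
Stratum 3 (≥ 60): n₁ = 100, n₀ = 198, n = 298; a·n₀/n = 91·198/298 = 60.4631; c·n₁/n = 110·100/298 = 36.9128
RR_MH = (15.3746 + 30.6023 + 60.4631) / (11.2762 + 13.5793 + 36.9128) = 106.4400 / 61.7683 = 1.72322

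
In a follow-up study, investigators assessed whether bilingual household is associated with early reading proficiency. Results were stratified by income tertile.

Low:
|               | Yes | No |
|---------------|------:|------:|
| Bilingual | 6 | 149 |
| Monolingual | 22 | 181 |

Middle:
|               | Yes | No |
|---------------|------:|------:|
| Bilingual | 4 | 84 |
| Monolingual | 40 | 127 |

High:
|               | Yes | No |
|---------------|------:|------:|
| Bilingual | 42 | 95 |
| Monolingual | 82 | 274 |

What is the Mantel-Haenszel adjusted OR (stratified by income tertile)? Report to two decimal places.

OR_MH = Σ(aᵢdᵢ/nᵢ) / Σ(bᵢcᵢ/nᵢ), where nᵢ is the stratum total.
Stratum 1 (Low): n = 358; a·d/n = 6·181/358 = 3.0335; b·c/n = 149·22/358 = 9.1564
Stratum 2 (Middle): n = 255; a·d/n = 4·127/255 = 1.9922; b·c/n = 84·40/255 = 13.1765
Stratum 3 (High): n = 493; a·d/n = 42·274/493 = 23.3428; b·c/n = 95·82/493 = 15.8012
OR_MH = (3.0335 + 1.9922 + 23.3428) / (9.1564 + 13.1765 + 15.8012) = 28.3685 / 38.1341 = 0.74391

0.74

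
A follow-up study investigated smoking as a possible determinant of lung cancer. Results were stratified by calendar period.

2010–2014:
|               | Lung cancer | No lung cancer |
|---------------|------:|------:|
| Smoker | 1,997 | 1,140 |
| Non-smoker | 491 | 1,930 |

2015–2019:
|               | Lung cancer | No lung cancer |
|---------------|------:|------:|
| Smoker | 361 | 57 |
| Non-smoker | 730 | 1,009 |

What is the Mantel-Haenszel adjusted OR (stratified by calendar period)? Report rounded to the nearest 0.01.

OR_MH = Σ(aᵢdᵢ/nᵢ) / Σ(bᵢcᵢ/nᵢ), where nᵢ is the stratum total.
Stratum 1 (2010–2014): n = 5558; a·d/n = 1997·1930/5558 = 693.4527; b·c/n = 1140·491/5558 = 100.7089
Stratum 2 (2015–2019): n = 2157; a·d/n = 361·1009/2157 = 168.8683; b·c/n = 57·730/2157 = 19.2907
OR_MH = (693.4527 + 168.8683) / (100.7089 + 19.2907) = 862.3210 / 119.9996 = 7.18603

7.19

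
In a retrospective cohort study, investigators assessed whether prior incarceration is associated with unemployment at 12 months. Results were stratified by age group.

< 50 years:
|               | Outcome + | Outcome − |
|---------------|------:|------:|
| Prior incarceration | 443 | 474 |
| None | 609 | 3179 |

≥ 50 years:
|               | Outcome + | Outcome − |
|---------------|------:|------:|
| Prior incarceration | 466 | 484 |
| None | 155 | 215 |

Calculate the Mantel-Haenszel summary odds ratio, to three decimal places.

OR_MH = Σ(aᵢdᵢ/nᵢ) / Σ(bᵢcᵢ/nᵢ), where nᵢ is the stratum total.
Stratum 1 (< 50 years): n = 4705; a·d/n = 443·3179/4705 = 299.3192; b·c/n = 474·609/4705 = 61.3530
Stratum 2 (≥ 50 years): n = 1320; a·d/n = 466·215/1320 = 75.9015; b·c/n = 484·155/1320 = 56.8333
OR_MH = (299.3192 + 75.9015) / (61.3530 + 56.8333) = 375.2208 / 118.1864 = 3.17482

3.175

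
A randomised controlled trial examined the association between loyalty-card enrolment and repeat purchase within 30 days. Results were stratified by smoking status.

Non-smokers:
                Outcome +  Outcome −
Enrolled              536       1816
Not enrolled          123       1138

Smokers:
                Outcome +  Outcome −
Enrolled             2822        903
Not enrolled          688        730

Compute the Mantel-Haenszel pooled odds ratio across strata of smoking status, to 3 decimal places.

3.118

OR_MH = Σ(aᵢdᵢ/nᵢ) / Σ(bᵢcᵢ/nᵢ), where nᵢ is the stratum total.
Stratum 1 (Non-smokers): n = 3613; a·d/n = 536·1138/3613 = 168.8259; b·c/n = 1816·123/3613 = 61.8234
Stratum 2 (Smokers): n = 5143; a·d/n = 2822·730/5143 = 400.5561; b·c/n = 903·688/5143 = 120.7980
OR_MH = (168.8259 + 400.5561) / (61.8234 + 120.7980) = 569.3820 / 182.6214 = 3.11783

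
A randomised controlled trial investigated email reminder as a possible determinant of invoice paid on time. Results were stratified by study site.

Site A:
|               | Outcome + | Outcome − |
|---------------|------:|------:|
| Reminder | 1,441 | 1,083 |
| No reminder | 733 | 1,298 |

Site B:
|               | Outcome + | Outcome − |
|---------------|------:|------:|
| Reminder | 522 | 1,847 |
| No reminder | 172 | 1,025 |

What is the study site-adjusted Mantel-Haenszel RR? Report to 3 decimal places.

1.571

RR_MH = Σ(aᵢ·n₀ᵢ/nᵢ) / Σ(cᵢ·n₁ᵢ/nᵢ), with n₁ᵢ = aᵢ+bᵢ (exposed), n₀ᵢ = cᵢ+dᵢ (unexposed), nᵢ = n₁ᵢ+n₀ᵢ.
Stratum 1 (Site A): n₁ = 2524, n₀ = 2031, n = 4555; a·n₀/n = 1441·2031/4555 = 642.5183; c·n₁/n = 733·2524/4555 = 406.1673
Stratum 2 (Site B): n₁ = 2369, n₀ = 1197, n = 3566; a·n₀/n = 522·1197/3566 = 175.2199; c·n₁/n = 172·2369/3566 = 114.2647
RR_MH = (642.5183 + 175.2199) / (406.1673 + 114.2647) = 817.7382 / 520.4320 = 1.57127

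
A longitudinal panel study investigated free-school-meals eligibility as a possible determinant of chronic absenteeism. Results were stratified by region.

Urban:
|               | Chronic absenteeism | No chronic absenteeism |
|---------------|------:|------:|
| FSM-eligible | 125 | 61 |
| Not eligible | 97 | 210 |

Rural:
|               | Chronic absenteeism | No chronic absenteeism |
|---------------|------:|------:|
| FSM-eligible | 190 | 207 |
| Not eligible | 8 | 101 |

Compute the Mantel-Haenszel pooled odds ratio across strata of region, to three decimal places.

5.969

OR_MH = Σ(aᵢdᵢ/nᵢ) / Σ(bᵢcᵢ/nᵢ), where nᵢ is the stratum total.
Stratum 1 (Urban): n = 493; a·d/n = 125·210/493 = 53.2454; b·c/n = 61·97/493 = 12.0020
Stratum 2 (Rural): n = 506; a·d/n = 190·101/506 = 37.9249; b·c/n = 207·8/506 = 3.2727
OR_MH = (53.2454 + 37.9249) / (12.0020 + 3.2727) = 91.1703 / 15.2748 = 5.96869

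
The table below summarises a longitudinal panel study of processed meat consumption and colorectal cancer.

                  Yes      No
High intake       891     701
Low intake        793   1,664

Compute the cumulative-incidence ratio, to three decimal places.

Cells: a = 891, b = 701, c = 793, d = 1664.
Risk in exposed = 891/1592 = 0.55967; risk in unexposed = 793/2457 = 0.32275.
RR = 0.55967 / 0.32275 = 1.73407
The risk among the exposed is 1.73 times that among the unexposed.

1.734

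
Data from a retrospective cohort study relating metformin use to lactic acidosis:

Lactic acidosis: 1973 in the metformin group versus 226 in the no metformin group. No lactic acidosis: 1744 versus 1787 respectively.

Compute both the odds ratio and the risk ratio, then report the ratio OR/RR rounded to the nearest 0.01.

1.89

From the description: a = 1973, b = 1744, c = 226, d = 1787.
OR = (1973·1787)/(1744·226) = 3525751/394144 = 8.94534
Risk in exposed = 1973/3717 = 0.53080; risk in unexposed = 226/2013 = 0.11227; RR = 4.72792
OR/RR = 8.94534 / 4.72792 = 1.89202
The outcome is not rare, so the OR lies further from 1 than the RR.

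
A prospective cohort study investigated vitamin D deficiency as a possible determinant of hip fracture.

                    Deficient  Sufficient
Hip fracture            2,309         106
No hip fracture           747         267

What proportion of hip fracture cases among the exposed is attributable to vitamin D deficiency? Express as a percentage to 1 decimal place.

62.4

Reading the table with exposure as columns: a = 2309 (Deficient, case), b = 747 (Deficient, non-case), c = 106 (Sufficient, case), d = 267.
Risk in exposed = 2309/3056 = 0.75556; risk in unexposed = 106/373 = 0.28418.
RR = 0.75556/0.28418 = 2.65873
AR% = (RR − 1)/RR × 100 = (2.65873 − 1)/2.65873 × 100 = 62.3880%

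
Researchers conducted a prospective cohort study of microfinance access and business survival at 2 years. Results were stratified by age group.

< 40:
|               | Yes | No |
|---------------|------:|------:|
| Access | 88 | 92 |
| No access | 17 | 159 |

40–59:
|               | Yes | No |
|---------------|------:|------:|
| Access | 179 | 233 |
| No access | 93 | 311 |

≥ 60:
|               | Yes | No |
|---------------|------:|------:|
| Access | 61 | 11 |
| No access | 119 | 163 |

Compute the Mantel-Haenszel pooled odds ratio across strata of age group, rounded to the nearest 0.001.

3.914

OR_MH = Σ(aᵢdᵢ/nᵢ) / Σ(bᵢcᵢ/nᵢ), where nᵢ is the stratum total.
Stratum 1 (< 40): n = 356; a·d/n = 88·159/356 = 39.3034; b·c/n = 92·17/356 = 4.3933
Stratum 2 (40–59): n = 816; a·d/n = 179·311/816 = 68.2218; b·c/n = 233·93/816 = 26.5551
Stratum 3 (≥ 60): n = 354; a·d/n = 61·163/354 = 28.0876; b·c/n = 11·119/354 = 3.6977
OR_MH = (39.3034 + 68.2218 + 28.0876) / (4.3933 + 26.5551 + 3.6977) = 135.6128 / 34.6461 = 3.91422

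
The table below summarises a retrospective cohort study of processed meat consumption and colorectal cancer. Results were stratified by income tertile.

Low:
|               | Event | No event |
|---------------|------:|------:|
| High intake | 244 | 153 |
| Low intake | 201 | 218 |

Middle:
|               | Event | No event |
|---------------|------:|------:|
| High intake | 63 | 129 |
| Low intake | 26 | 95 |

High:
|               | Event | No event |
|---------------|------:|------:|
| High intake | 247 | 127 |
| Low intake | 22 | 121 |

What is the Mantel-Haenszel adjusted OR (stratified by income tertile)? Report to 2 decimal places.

2.64

OR_MH = Σ(aᵢdᵢ/nᵢ) / Σ(bᵢcᵢ/nᵢ), where nᵢ is the stratum total.
Stratum 1 (Low): n = 816; a·d/n = 244·218/816 = 65.1863; b·c/n = 153·201/816 = 37.6875
Stratum 2 (Middle): n = 313; a·d/n = 63·95/313 = 19.1214; b·c/n = 129·26/313 = 10.7157
Stratum 3 (High): n = 517; a·d/n = 247·121/517 = 57.8085; b·c/n = 127·22/517 = 5.4043
OR_MH = (65.1863 + 19.1214 + 57.8085) / (37.6875 + 10.7157 + 5.4043) = 142.1162 / 53.8074 = 2.64120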